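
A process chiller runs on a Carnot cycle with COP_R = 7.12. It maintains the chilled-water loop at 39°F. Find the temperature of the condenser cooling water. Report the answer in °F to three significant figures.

COP_R = T_C/(T_H − T_C) gives T_H − T_C = T_C/COP.
With T_C = 277.04 K, T_H = 277.04 × (1 + 1/7.12) = 315.95 K.
Converting, 315.95 K = 109.04°F.

109 °F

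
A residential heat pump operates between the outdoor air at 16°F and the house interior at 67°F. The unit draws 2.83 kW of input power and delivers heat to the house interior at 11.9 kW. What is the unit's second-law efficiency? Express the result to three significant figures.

0.407

COP_actual = Q̇_H/Ẇ = 11.90/2.830 = 4.205.
In absolute terms T_C = 264.26 K and T_H = 292.59 K, so ΔT = 28.33 K.
COP_Carnot = T_H/ΔT = 292.59/28.33 = 10.33.
η_II = COP_actual/COP_Carnot = 4.205/10.33 = 0.4072.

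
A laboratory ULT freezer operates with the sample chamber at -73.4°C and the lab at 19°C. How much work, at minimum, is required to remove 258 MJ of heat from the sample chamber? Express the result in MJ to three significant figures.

In absolute terms T_C = 199.75 K and T_H = 292.15 K, so ΔT = 92.40 K.
The reversible limit is COP_R = T_C/ΔT = 2.162, so W_min = Q_C/COP = Q_C·ΔT/T_C.
W_min = 258.0 × 92.40/199.75 = 119.3 MJ.

119 MJ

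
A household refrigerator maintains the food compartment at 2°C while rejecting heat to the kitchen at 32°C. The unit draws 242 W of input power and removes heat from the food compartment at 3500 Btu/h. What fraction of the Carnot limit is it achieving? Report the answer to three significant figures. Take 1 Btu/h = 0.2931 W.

Converting, Q̇_C = 3500 Btu/h = 1026 W, so COP_actual = Q̇_C/Ẇ = 1026/242.0 = 4.239.
In absolute terms T_C = 275.15 K and T_H = 305.15 K, so ΔT = 30.00 K.
COP_Carnot = T_C/ΔT = 275.15/30.00 = 9.172.
η_II = COP_actual/COP_Carnot = 4.239/9.172 = 0.4622.

0.462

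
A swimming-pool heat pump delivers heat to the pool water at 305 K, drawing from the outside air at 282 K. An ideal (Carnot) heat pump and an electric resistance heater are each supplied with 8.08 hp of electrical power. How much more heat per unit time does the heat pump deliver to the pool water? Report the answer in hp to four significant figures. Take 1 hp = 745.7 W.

The reservoir spacing is ΔT = 305 − 282 = 23.00 K.
COP_Carnot = T_H/ΔT = 305.00/23.00 = 13.26.
The heat pump delivers Q̇_H = COP × Ẇ = 107.1 hp; the resistance heater delivers Ẇ = 8.080 hp.
Extra = (COP − 1)·Ẇ = 99.07 hp.

99.07 hp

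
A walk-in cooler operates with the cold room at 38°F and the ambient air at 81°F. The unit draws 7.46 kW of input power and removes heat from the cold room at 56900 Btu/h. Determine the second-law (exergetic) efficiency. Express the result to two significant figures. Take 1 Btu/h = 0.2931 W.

0.19

Converting, Q̇_C = 56900 Btu/h = 16.68 kW, so COP_actual = Q̇_C/Ẇ = 16.68/7.460 = 2.236.
In absolute terms T_C = 276.48 K and T_H = 300.37 K, so ΔT = 23.89 K.
COP_Carnot = T_C/ΔT = 276.48/23.89 = 11.57.
η_II = COP_actual/COP_Carnot = 2.236/11.57 = 0.1932.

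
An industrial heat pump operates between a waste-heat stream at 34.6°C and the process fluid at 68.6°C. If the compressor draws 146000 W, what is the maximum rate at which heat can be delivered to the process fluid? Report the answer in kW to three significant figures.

In absolute terms T_C = 307.75 K and T_H = 341.75 K, so ΔT = 34.00 K.
COP_Carnot = T_H/ΔT = 341.75/34.00 = 10.05.
Q̇_max = COP_Carnot × Ẇ = 10.05 × 146000 W = 1468000 W = 1468 kW.

1470 kW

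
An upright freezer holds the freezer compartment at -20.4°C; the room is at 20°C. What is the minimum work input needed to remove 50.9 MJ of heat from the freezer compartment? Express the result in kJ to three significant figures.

8140 kJ

In absolute terms T_C = 252.75 K and T_H = 293.15 K, so ΔT = 40.40 K.
The reversible limit is COP_R = T_C/ΔT = 6.256, so W_min = Q_C/COP = Q_C·ΔT/T_C.
W_min = 50.90 × 40.40/252.75 = 8.136 MJ = 8136 kJ.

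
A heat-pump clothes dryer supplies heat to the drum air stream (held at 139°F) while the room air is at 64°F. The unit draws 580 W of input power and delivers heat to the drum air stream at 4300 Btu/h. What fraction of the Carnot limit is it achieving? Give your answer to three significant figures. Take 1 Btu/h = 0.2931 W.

0.272

Converting, Q̇_H = 4300 Btu/h = 1260 W, so COP_actual = Q̇_H/Ẇ = 1260/580.0 = 2.173.
In absolute terms T_C = 290.93 K and T_H = 332.59 K, so ΔT = 41.67 K.
COP_Carnot = T_H/ΔT = 332.59/41.67 = 7.982.
η_II = COP_actual/COP_Carnot = 2.173/7.982 = 0.2722.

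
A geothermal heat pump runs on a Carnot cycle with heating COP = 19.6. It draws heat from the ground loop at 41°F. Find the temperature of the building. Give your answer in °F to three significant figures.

67.9 °F

COP_HP = T_H/(T_H − T_C) rearranges to T_H = COP·T_C/(COP − 1).
With T_C = 278.15 K, T_H = 19.6 × 278.15/18.60 = 293.10 K.
Converting, 293.10 K = 67.92°F.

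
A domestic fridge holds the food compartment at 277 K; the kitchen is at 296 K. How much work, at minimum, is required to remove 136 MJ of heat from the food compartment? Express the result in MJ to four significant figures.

9.329 MJ

The reservoir spacing is ΔT = 296 − 277 = 19.00 K.
The reversible limit is COP_R = T_C/ΔT = 14.58, so W_min = Q_C/COP = Q_C·ΔT/T_C.
W_min = 136.0 × 19.00/277.00 = 9.329 MJ.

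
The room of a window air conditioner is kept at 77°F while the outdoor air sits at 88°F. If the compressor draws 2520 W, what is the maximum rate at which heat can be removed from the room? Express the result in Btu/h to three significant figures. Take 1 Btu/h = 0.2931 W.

419000 Btu/h

In absolute terms T_C = 298.15 K and T_H = 304.26 K, so ΔT = 6.111 K.
COP_Carnot = T_C/ΔT = 298.15/6.111 = 48.79.
Q̇_max = COP_Carnot × Ẇ = 48.79 × 2520 W = 122900 W = 419500 Btu/h.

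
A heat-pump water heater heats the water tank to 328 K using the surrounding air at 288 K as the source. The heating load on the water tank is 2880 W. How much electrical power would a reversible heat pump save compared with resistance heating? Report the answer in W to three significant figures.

The reservoir spacing is ΔT = 328 − 288 = 40.00 K.
COP_Carnot = T_H/ΔT = 328.00/40.00 = 8.200.
Resistance heating needs Ẇ_res = Q̇_H = 2880 W; the reversible heat pump needs only Ẇ_hp = Q̇_H/COP = 351.2 W.
Saving = 2880 − 351.2 = 2529 W.

2530 W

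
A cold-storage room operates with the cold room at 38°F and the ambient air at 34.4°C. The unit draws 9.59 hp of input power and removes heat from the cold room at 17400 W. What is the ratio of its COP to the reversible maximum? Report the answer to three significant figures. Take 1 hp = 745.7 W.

Converting, Q̇_C = 17400 W = 23.33 hp, so COP_actual = Q̇_C/Ẇ = 23.33/9.590 = 2.433.
In absolute terms T_C = 276.48 K and T_H = 307.55 K, so ΔT = 31.07 K.
COP_Carnot = T_C/ΔT = 276.48/31.07 = 8.900.
η_II = COP_actual/COP_Carnot = 2.433/8.900 = 0.2734.

0.273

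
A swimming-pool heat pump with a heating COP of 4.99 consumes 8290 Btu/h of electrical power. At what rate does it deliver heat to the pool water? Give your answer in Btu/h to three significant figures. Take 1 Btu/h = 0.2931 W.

41400 Btu/h

Q̇_H = COP_HP × Ẇ = 4.99 × 8290 = 41370 Btu/h.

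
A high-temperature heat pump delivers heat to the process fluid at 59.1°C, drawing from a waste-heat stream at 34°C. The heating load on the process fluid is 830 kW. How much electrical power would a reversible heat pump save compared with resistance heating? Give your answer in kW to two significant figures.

In absolute terms T_C = 307.15 K and T_H = 332.25 K, so ΔT = 25.10 K.
COP_Carnot = T_H/ΔT = 332.25/25.10 = 13.24.
Resistance heating needs Ẇ_res = Q̇_H = 830.0 kW; the reversible heat pump needs only Ẇ_hp = Q̇_H/COP = 62.70 kW.
Saving = 830.0 − 62.70 = 767.3 kW.

770 kW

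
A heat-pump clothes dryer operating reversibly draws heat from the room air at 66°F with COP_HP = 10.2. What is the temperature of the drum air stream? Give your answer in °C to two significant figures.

COP_HP = T_H/(T_H − T_C) rearranges to T_H = COP·T_C/(COP − 1).
With T_C = 292.04 K, T_H = 10.2 × 292.04/9.200 = 323.78 K.
Converting, 323.78 K = 50.63°C.

51 °C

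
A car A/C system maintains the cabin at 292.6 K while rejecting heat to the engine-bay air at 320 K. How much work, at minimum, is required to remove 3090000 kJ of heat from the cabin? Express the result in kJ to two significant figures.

290000 kJ

The reservoir spacing is ΔT = 320 − 292.6 = 27.40 K.
The reversible limit is COP_R = T_C/ΔT = 10.68, so W_min = Q_C/COP = Q_C·ΔT/T_C.
W_min = 3090000 × 27.40/292.60 = 289400 kJ.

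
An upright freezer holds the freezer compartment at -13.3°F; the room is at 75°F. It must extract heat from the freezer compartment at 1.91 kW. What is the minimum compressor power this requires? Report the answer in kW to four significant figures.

In absolute terms T_C = 247.98 K and T_H = 297.04 K, so ΔT = 49.06 K.
COP_Carnot = T_C/ΔT = 247.98/49.06 = 5.055.
Ẇ_min = Q̇/COP_Carnot = 1.910/5.055 = 0.3778 kW.

0.3778 kW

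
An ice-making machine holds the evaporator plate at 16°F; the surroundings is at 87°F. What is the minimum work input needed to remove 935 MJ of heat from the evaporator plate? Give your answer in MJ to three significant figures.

140 MJ

In absolute terms T_C = 264.26 K and T_H = 303.71 K, so ΔT = 39.44 K.
The reversible limit is COP_R = T_C/ΔT = 6.700, so W_min = Q_C/COP = Q_C·ΔT/T_C.
W_min = 935.0 × 39.44/264.26 = 139.6 MJ.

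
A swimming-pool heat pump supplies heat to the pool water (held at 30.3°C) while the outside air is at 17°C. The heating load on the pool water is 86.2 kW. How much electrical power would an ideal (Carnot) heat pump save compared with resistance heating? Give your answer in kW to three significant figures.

In absolute terms T_C = 290.15 K and T_H = 303.45 K, so ΔT = 13.30 K.
COP_Carnot = T_H/ΔT = 303.45/13.30 = 22.82.
Resistance heating needs Ẇ_res = Q̇_H = 86.20 kW; the reversible heat pump needs only Ẇ_hp = Q̇_H/COP = 3.778 kW.
Saving = 86.20 − 3.778 = 82.42 kW.

82.4 kW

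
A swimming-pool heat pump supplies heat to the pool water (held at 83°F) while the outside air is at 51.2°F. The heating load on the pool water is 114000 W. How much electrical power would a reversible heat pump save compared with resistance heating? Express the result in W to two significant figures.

110000 W

In absolute terms T_C = 283.82 K and T_H = 301.48 K, so ΔT = 17.67 K.
COP_Carnot = T_H/ΔT = 301.48/17.67 = 17.07.
Resistance heating needs Ẇ_res = Q̇_H = 114000 W; the reversible heat pump needs only Ẇ_hp = Q̇_H/COP = 6680 W.
Saving = 114000 − 6680 = 107300 W.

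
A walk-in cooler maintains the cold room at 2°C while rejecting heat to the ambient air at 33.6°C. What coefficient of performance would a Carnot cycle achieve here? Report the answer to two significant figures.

8.7

In absolute terms T_C = 275.15 K and T_H = 306.75 K, so ΔT = 31.60 K.
For a reversible cycle, COP_Carnot = T_C/ΔT = 275.15/31.60 = 8.707.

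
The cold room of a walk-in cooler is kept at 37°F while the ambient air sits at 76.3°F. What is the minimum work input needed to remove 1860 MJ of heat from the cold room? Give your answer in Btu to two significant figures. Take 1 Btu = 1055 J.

In absolute terms T_C = 275.93 K and T_H = 297.76 K, so ΔT = 21.83 K.
The reversible limit is COP_R = T_C/ΔT = 12.64, so W_min = Q_C/COP = Q_C·ΔT/T_C.
W_min = 1860 × 21.83/275.93 = 147.2 MJ = 139500 Btu.

140000 Btu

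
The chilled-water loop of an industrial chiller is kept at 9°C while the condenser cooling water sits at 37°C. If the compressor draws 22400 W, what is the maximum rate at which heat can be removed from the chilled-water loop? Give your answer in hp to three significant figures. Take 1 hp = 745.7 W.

303 hp

In absolute terms T_C = 282.15 K and T_H = 310.15 K, so ΔT = 28.00 K.
COP_Carnot = T_C/ΔT = 282.15/28.00 = 10.08.
Q̇_max = COP_Carnot × Ẇ = 10.08 × 22400 W = 225700 W = 302.7 hp.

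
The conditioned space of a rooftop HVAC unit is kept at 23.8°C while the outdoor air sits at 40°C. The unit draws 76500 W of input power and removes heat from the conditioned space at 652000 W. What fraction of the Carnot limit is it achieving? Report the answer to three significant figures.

COP_actual = Q̇_C/Ẇ = 652000/76500 = 8.523.
In absolute terms T_C = 296.95 K and T_H = 313.15 K, so ΔT = 16.20 K.
COP_Carnot = T_C/ΔT = 296.95/16.20 = 18.33.
η_II = COP_actual/COP_Carnot = 8.523/18.33 = 0.4650.

0.465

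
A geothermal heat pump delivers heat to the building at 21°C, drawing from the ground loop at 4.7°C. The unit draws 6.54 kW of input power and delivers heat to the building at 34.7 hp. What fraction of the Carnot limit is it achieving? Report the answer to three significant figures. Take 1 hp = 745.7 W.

Converting, Q̇_H = 34.70 hp = 25.88 kW, so COP_actual = Q̇_H/Ẇ = 25.88/6.540 = 3.957.
In absolute terms T_C = 277.85 K and T_H = 294.15 K, so ΔT = 16.30 K.
COP_Carnot = T_H/ΔT = 294.15/16.30 = 18.05.
η_II = COP_actual/COP_Carnot = 3.957/18.05 = 0.2192.

0.219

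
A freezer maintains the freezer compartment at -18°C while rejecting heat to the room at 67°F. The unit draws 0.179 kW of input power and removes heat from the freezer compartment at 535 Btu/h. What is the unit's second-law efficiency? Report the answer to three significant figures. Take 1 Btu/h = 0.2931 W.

0.129

Converting, Q̇_C = 535.0 Btu/h = 0.1568 kW, so COP_actual = Q̇_C/Ẇ = 0.1568/0.1790 = 0.8760.
In absolute terms T_C = 255.15 K and T_H = 292.59 K, so ΔT = 37.44 K.
COP_Carnot = T_C/ΔT = 255.15/37.44 = 6.814.
η_II = COP_actual/COP_Carnot = 0.8760/6.814 = 0.1286.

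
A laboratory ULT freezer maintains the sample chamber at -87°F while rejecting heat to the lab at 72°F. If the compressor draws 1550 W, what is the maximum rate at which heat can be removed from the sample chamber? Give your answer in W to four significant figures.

In absolute terms T_C = 207.04 K and T_H = 295.37 K, so ΔT = 88.33 K.
COP_Carnot = T_C/ΔT = 207.04/88.33 = 2.344.
Q̇_max = COP_Carnot × Ẇ = 2.344 × 1550 W = 3633 W.

3633 W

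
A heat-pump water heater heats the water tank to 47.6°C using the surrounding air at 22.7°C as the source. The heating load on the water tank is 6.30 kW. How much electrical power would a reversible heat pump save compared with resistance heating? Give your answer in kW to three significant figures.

5.81 kW

In absolute terms T_C = 295.85 K and T_H = 320.75 K, so ΔT = 24.90 K.
COP_Carnot = T_H/ΔT = 320.75/24.90 = 12.88.
Resistance heating needs Ẇ_res = Q̇_H = 6.300 kW; the reversible heat pump needs only Ẇ_hp = Q̇_H/COP = 0.4891 kW.
Saving = 6.300 − 0.4891 = 5.811 kW.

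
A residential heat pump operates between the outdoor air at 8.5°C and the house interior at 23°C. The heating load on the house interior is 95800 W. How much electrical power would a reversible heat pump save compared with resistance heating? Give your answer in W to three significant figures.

91100 W

In absolute terms T_C = 281.65 K and T_H = 296.15 K, so ΔT = 14.50 K.
COP_Carnot = T_H/ΔT = 296.15/14.50 = 20.42.
Resistance heating needs Ẇ_res = Q̇_H = 95800 W; the reversible heat pump needs only Ẇ_hp = Q̇_H/COP = 4691 W.
Saving = 95800 − 4691 = 91110 W.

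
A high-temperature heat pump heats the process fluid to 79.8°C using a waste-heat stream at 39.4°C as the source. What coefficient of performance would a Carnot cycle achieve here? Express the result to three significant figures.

8.74

In absolute terms T_C = 312.55 K and T_H = 352.95 K, so ΔT = 40.40 K.
For a reversible cycle, COP_Carnot = T_H/ΔT = 352.95/40.40 = 8.736.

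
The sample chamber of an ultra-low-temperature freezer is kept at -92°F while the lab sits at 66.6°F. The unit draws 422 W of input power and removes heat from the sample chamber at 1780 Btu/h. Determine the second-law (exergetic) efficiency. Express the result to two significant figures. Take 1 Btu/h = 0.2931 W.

0.53

Converting, Q̇_C = 1780 Btu/h = 521.7 W, so COP_actual = Q̇_C/Ẇ = 521.7/422.0 = 1.236.
In absolute terms T_C = 204.26 K and T_H = 292.37 K, so ΔT = 88.11 K.
COP_Carnot = T_C/ΔT = 204.26/88.11 = 2.318.
η_II = COP_actual/COP_Carnot = 1.236/2.318 = 0.5333.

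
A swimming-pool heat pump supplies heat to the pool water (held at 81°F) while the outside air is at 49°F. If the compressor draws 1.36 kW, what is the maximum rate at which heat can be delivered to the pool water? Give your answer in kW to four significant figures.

In absolute terms T_C = 282.59 K and T_H = 300.37 K, so ΔT = 17.78 K.
COP_Carnot = T_H/ΔT = 300.37/17.78 = 16.90.
Q̇_max = COP_Carnot × Ẇ = 16.90 × 1.360 kW = 22.98 kW.

22.98 kW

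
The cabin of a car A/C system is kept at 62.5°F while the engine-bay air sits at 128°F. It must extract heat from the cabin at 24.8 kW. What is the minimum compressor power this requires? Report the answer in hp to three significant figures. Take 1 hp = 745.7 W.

4.17 hp

In absolute terms T_C = 290.09 K and T_H = 326.48 K, so ΔT = 36.39 K.
COP_Carnot = T_C/ΔT = 290.09/36.39 = 7.972.
Ẇ_min = Q̇/COP_Carnot = 24.80/7.972 = 3.111 kW = 4.172 hp.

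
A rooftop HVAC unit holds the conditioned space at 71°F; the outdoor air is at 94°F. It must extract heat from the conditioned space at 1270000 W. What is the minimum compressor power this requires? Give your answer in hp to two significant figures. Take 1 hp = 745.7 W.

74 hp

In absolute terms T_C = 294.82 K and T_H = 307.59 K, so ΔT = 12.78 K.
COP_Carnot = T_C/ΔT = 294.82/12.78 = 23.07.
Ẇ_min = Q̇/COP_Carnot = 1270000/23.07 = 55040 W = 73.81 hp.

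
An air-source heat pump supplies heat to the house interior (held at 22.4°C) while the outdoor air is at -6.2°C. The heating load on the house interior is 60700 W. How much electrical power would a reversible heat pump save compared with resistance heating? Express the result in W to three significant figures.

In absolute terms T_C = 266.95 K and T_H = 295.55 K, so ΔT = 28.60 K.
COP_Carnot = T_H/ΔT = 295.55/28.60 = 10.33.
Resistance heating needs Ẇ_res = Q̇_H = 60700 W; the reversible heat pump needs only Ẇ_hp = Q̇_H/COP = 5874 W.
Saving = 60700 − 5874 = 54830 W.

54800 W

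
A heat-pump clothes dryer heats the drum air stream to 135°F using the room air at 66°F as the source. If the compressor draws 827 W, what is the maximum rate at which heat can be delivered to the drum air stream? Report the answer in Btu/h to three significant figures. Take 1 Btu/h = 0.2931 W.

In absolute terms T_C = 292.04 K and T_H = 330.37 K, so ΔT = 38.33 K.
COP_Carnot = T_H/ΔT = 330.37/38.33 = 8.618.
Q̇_max = COP_Carnot × Ẇ = 8.618 × 827.0 W = 7127 W = 24320 Btu/h.

24300 Btu/h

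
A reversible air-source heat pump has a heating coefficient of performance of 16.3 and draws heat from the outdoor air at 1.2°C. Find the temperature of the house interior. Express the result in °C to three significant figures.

19.1 °C

COP_HP = T_H/(T_H − T_C) rearranges to T_H = COP·T_C/(COP − 1).
With T_C = 274.35 K, T_H = 16.3 × 274.35/15.30 = 292.28 K.
Converting, 292.28 K = 19.13°C.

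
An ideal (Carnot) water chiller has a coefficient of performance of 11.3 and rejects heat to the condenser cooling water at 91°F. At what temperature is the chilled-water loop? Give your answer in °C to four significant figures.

7.906 °C

For a Carnot refrigerator COP_R = T_C/(T_H − T_C), so T_C = COP·T_H/(1 + COP).
With T_H = 305.93 K, T_C = 11.3 × 305.93/12.30 = 281.06 K.
Converting, 281.06 K = 7.91°C.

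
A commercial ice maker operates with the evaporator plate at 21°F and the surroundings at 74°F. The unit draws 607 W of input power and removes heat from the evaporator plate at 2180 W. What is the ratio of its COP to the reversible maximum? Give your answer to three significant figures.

COP_actual = Q̇_C/Ẇ = 2180/607.0 = 3.591.
In absolute terms T_C = 267.04 K and T_H = 296.48 K, so ΔT = 29.44 K.
COP_Carnot = T_C/ΔT = 267.04/29.44 = 9.069.
η_II = COP_actual/COP_Carnot = 3.591/9.069 = 0.3960.

0.396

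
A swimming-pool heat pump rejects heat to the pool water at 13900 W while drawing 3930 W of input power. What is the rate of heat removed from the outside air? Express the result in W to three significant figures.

For a cyclic device the first law requires Q̇_H = Q̇_C + Ẇ.
Q̇_C = Q̇_H − Ẇ = 9970 W.

9970 W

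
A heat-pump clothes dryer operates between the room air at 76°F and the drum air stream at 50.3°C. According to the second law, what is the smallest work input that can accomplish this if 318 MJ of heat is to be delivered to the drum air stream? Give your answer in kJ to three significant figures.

25400 kJ

In absolute terms T_C = 297.59 K and T_H = 323.45 K, so ΔT = 25.86 K.
The reversible limit is COP_HP = T_H/ΔT = 12.51, so W_min = Q_H/COP = Q_H·ΔT/T_H.
W_min = 318.0 × 25.86/323.45 = 25.42 MJ = 25420 kJ.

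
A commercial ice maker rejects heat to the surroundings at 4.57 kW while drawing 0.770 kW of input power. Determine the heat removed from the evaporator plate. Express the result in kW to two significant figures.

For a cyclic device the first law requires Q̇_H = Q̇_C + Ẇ.
Q̇_C = Q̇_H − Ẇ = 3.800 kW.

3.8 kW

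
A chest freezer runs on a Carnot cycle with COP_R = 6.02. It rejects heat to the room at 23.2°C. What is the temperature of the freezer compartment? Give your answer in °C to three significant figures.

For a Carnot refrigerator COP_R = T_C/(T_H − T_C), so T_C = COP·T_H/(1 + COP).
With T_H = 296.35 K, T_C = 6.02 × 296.35/7.020 = 254.13 K.
Converting, 254.13 K = -19.02°C.

-19.0 °C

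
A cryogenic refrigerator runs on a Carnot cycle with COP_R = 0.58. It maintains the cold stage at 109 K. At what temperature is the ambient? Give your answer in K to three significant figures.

COP_R = T_C/(T_H − T_C) gives T_H − T_C = T_C/COP.
With T_C = 109.00 K, T_H = 109.00 × (1 + 1/0.58) = 296.93 K.

297 K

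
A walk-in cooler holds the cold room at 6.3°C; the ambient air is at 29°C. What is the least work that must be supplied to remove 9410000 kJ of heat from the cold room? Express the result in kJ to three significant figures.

764000 kJ

In absolute terms T_C = 279.45 K and T_H = 302.15 K, so ΔT = 22.70 K.
The reversible limit is COP_R = T_C/ΔT = 12.31, so W_min = Q_C/COP = Q_C·ΔT/T_C.
W_min = 9410000 × 22.70/279.45 = 764400 kJ.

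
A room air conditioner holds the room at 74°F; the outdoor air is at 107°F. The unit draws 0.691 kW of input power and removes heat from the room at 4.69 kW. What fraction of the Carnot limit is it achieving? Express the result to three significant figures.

COP_actual = Q̇_C/Ẇ = 4.690/0.6910 = 6.787.
In absolute terms T_C = 296.48 K and T_H = 314.82 K, so ΔT = 18.33 K.
COP_Carnot = T_C/ΔT = 296.48/18.33 = 16.17.
η_II = COP_actual/COP_Carnot = 6.787/16.17 = 0.4197.

0.420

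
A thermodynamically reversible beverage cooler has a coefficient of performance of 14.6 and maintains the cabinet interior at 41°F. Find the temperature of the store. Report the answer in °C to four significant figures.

COP_R = T_C/(T_H − T_C) gives T_H − T_C = T_C/COP.
With T_C = 278.15 K, T_H = 278.15 × (1 + 1/14.6) = 297.20 K.
Converting, 297.20 K = 24.05°C.

24.05 °C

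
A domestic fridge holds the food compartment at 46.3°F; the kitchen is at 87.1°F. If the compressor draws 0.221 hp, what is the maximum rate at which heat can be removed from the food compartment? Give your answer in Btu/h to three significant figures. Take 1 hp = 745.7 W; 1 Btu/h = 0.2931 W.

6970 Btu/h

In absolute terms T_C = 281.09 K and T_H = 303.76 K, so ΔT = 22.67 K.
COP_Carnot = T_C/ΔT = 281.09/22.67 = 12.40.
Q̇_max = COP_Carnot × Ẇ = 12.40 × 0.2210 hp = 2.741 hp = 6973 Btu/h.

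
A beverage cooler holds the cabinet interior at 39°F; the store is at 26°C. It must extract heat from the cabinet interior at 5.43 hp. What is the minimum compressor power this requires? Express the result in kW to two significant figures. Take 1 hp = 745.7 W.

In absolute terms T_C = 277.04 K and T_H = 299.15 K, so ΔT = 22.11 K.
COP_Carnot = T_C/ΔT = 277.04/22.11 = 12.53.
Ẇ_min = Q̇/COP_Carnot = 5.430/12.53 = 0.4334 hp = 0.3232 kW.

0.32 kW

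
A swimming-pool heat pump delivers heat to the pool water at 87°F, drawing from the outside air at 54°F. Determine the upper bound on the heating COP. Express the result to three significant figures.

16.6

In absolute terms T_C = 285.37 K and T_H = 303.71 K, so ΔT = 18.33 K.
For a reversible cycle, COP_Carnot = T_H/ΔT = 303.71/18.33 = 16.57.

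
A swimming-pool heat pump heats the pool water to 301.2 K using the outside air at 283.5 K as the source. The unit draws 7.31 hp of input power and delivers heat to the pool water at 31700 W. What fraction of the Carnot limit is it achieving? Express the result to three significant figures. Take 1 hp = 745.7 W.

0.342

Converting, Q̇_H = 31700 W = 42.51 hp, so COP_actual = Q̇_H/Ẇ = 42.51/7.310 = 5.815.
The reservoir spacing is ΔT = 301.2 − 283.5 = 17.70 K.
COP_Carnot = T_H/ΔT = 301.20/17.70 = 17.02.
η_II = COP_actual/COP_Carnot = 5.815/17.02 = 0.3417.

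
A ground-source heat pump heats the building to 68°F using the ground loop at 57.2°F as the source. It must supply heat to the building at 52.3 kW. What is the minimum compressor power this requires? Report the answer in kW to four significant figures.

1.070 kW

In absolute terms T_C = 287.15 K and T_H = 293.15 K, so ΔT = 6.000 K.
COP_Carnot = T_H/ΔT = 293.15/6.000 = 48.86.
Ẇ_min = Q̇/COP_Carnot = 52.30/48.86 = 1.070 kW.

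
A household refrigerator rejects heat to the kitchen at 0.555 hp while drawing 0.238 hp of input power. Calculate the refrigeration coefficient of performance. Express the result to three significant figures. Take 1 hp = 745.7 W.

The first law gives Q̇_H = Q̇_C + Ẇ, so the three rates are Q̇_C = 0.3170, Q̇_H = 0.5550, Ẇ = 0.2380 hp.
COP_R = Q̇_C/Ẇ = 0.3170/0.2380 = 1.332.

1.33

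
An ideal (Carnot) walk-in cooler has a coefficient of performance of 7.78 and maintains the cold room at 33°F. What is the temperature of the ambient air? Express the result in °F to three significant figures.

COP_R = T_C/(T_H − T_C) gives T_H − T_C = T_C/COP.
With T_C = 273.71 K, T_H = 273.71 × (1 + 1/7.78) = 308.89 K.
Converting, 308.89 K = 96.33°F.

96.3 °F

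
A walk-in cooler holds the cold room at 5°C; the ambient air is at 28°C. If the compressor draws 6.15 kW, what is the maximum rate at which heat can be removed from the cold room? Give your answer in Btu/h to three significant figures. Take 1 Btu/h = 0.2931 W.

In absolute terms T_C = 278.15 K and T_H = 301.15 K, so ΔT = 23.00 K.
COP_Carnot = T_C/ΔT = 278.15/23.00 = 12.09.
Q̇_max = COP_Carnot × Ẇ = 12.09 × 6.150 kW = 74.37 kW = 253800 Btu/h.

254000 Btu/h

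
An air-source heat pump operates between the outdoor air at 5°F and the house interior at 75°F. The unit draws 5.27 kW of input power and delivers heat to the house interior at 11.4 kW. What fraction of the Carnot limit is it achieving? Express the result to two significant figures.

COP_actual = Q̇_H/Ẇ = 11.40/5.270 = 2.163.
In absolute terms T_C = 258.15 K and T_H = 297.04 K, so ΔT = 38.89 K.
COP_Carnot = T_H/ΔT = 297.04/38.89 = 7.638.
η_II = COP_actual/COP_Carnot = 2.163/7.638 = 0.2832.

0.28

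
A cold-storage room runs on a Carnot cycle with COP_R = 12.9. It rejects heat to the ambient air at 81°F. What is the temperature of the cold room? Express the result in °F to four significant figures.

42.10 °F

For a Carnot refrigerator COP_R = T_C/(T_H − T_C), so T_C = COP·T_H/(1 + COP).
With T_H = 300.37 K, T_C = 12.9 × 300.37/13.90 = 278.76 K.
Converting, 278.76 K = 42.10°F.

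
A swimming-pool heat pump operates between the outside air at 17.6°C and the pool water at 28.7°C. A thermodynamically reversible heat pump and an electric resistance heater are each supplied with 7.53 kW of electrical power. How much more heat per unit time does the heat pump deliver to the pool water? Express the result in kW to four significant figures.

In absolute terms T_C = 290.75 K and T_H = 301.85 K, so ΔT = 11.10 K.
COP_Carnot = T_H/ΔT = 301.85/11.10 = 27.19.
The heat pump delivers Q̇_H = COP × Ẇ = 204.8 kW; the resistance heater delivers Ẇ = 7.530 kW.
Extra = (COP − 1)·Ẇ = 197.2 kW.

197.2 kW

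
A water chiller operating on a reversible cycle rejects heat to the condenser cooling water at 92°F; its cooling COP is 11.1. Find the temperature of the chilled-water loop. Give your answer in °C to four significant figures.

8.004 °C

For a Carnot refrigerator COP_R = T_C/(T_H − T_C), so T_C = COP·T_H/(1 + COP).
With T_H = 306.48 K, T_C = 11.1 × 306.48/12.10 = 281.15 K.
Converting, 281.15 K = 8.00°C.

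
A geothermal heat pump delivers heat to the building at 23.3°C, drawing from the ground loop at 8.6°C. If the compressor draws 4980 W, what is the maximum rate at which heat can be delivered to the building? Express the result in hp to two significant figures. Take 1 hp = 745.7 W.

130 hp

In absolute terms T_C = 281.75 K and T_H = 296.45 K, so ΔT = 14.70 K.
COP_Carnot = T_H/ΔT = 296.45/14.70 = 20.17.
Q̇_max = COP_Carnot × Ẇ = 20.17 × 4980 W = 100400 W = 134.7 hp.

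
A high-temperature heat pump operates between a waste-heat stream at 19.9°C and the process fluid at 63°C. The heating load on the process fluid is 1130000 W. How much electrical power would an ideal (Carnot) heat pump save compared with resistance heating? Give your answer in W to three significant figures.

985000 W

In absolute terms T_C = 293.05 K and T_H = 336.15 K, so ΔT = 43.10 K.
COP_Carnot = T_H/ΔT = 336.15/43.10 = 7.799.
Resistance heating needs Ẇ_res = Q̇_H = 1130000 W; the reversible heat pump needs only Ẇ_hp = Q̇_H/COP = 144900 W.
Saving = 1130000 − 144900 = 985100 W.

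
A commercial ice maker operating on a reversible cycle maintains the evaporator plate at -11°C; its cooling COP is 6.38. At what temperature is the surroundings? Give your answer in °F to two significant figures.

86 °F

COP_R = T_C/(T_H − T_C) gives T_H − T_C = T_C/COP.
With T_C = 262.15 K, T_H = 262.15 × (1 + 1/6.38) = 303.24 K.
Converting, 303.24 K = 86.16°F.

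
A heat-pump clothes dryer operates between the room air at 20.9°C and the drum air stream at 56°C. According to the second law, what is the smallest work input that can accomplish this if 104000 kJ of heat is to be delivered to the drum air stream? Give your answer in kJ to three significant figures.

In absolute terms T_C = 294.05 K and T_H = 329.15 K, so ΔT = 35.10 K.
The reversible limit is COP_HP = T_H/ΔT = 9.377, so W_min = Q_H/COP = Q_H·ΔT/T_H.
W_min = 104000 × 35.10/329.15 = 11090 kJ.

11100 kJ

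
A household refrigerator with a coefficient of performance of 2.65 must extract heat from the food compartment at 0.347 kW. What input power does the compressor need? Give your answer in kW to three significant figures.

Ẇ = Q̇_C/COP = 0.3470/2.65 = 0.1309 kW.

0.131 kW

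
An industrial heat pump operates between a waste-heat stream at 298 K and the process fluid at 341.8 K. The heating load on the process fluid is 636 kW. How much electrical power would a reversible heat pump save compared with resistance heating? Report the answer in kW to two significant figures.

550 kW

The reservoir spacing is ΔT = 341.8 − 298 = 43.80 K.
COP_Carnot = T_H/ΔT = 341.80/43.80 = 7.804.
Resistance heating needs Ẇ_res = Q̇_H = 636.0 kW; the reversible heat pump needs only Ẇ_hp = Q̇_H/COP = 81.50 kW.
Saving = 636.0 − 81.50 = 554.5 kW.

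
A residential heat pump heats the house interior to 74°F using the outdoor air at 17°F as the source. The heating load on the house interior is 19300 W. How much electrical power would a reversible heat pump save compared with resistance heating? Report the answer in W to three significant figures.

17200 W

In absolute terms T_C = 264.82 K and T_H = 296.48 K, so ΔT = 31.67 K.
COP_Carnot = T_H/ΔT = 296.48/31.67 = 9.363.
Resistance heating needs Ẇ_res = Q̇_H = 19300 W; the reversible heat pump needs only Ẇ_hp = Q̇_H/COP = 2061 W.
Saving = 19300 − 2061 = 17240 W.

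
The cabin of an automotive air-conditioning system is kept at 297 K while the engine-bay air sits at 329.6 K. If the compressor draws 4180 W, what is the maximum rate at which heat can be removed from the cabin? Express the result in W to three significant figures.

The reservoir spacing is ΔT = 329.6 − 297 = 32.60 K.
COP_Carnot = T_C/ΔT = 297.00/32.60 = 9.110.
Q̇_max = COP_Carnot × Ẇ = 9.110 × 4180 W = 38080 W.

38100 W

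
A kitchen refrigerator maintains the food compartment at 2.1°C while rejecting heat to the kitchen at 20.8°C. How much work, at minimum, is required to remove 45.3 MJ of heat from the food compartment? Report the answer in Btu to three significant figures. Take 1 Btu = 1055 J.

2920 Btu

In absolute terms T_C = 275.25 K and T_H = 293.95 K, so ΔT = 18.70 K.
The reversible limit is COP_R = T_C/ΔT = 14.72, so W_min = Q_C/COP = Q_C·ΔT/T_C.
W_min = 45.30 × 18.70/275.25 = 3.078 MJ = 2917 Btu.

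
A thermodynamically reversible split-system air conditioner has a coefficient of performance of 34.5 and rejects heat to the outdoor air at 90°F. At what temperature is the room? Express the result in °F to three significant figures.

74.5 °F

For a Carnot refrigerator COP_R = T_C/(T_H − T_C), so T_C = COP·T_H/(1 + COP).
With T_H = 305.37 K, T_C = 34.5 × 305.37/35.50 = 296.77 K.
Converting, 296.77 K = 74.52°F.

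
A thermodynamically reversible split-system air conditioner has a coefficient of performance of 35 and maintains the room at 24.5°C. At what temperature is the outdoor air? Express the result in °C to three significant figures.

COP_R = T_C/(T_H − T_C) gives T_H − T_C = T_C/COP.
With T_C = 297.65 K, T_H = 297.65 × (1 + 1/35) = 306.15 K.
Converting, 306.15 K = 33.00°C.

33.0 °C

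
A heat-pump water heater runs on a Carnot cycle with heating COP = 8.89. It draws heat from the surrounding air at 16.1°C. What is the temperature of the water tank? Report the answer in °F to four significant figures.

COP_HP = T_H/(T_H − T_C) rearranges to T_H = COP·T_C/(COP − 1).
With T_C = 289.25 K, T_H = 8.89 × 289.25/7.890 = 325.91 K.
Converting, 325.91 K = 126.97°F.

127.0 °F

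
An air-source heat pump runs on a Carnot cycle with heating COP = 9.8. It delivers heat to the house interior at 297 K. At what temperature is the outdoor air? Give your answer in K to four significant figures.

266.7 K

COP_HP = T_H/(T_H − T_C) gives T_H − T_C = T_H/COP.
With T_H = 297.00 K, T_C = 297.00 × (1 − 1/9.8) = 266.69 K.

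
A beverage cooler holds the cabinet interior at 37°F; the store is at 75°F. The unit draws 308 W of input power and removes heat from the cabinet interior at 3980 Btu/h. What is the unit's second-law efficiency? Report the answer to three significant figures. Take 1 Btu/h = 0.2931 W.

Converting, Q̇_C = 3980 Btu/h = 1167 W, so COP_actual = Q̇_C/Ẇ = 1167/308.0 = 3.787.
In absolute terms T_C = 275.93 K and T_H = 297.04 K, so ΔT = 21.11 K.
COP_Carnot = T_C/ΔT = 275.93/21.11 = 13.07.
η_II = COP_actual/COP_Carnot = 3.787/13.07 = 0.2898.

0.290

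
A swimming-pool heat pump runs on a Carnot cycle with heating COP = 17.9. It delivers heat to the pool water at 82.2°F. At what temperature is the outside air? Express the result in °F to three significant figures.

51.9 °F

COP_HP = T_H/(T_H − T_C) gives T_H − T_C = T_H/COP.
With T_H = 301.04 K, T_C = 301.04 × (1 − 1/17.9) = 284.22 K.
Converting, 284.22 K = 51.93°F.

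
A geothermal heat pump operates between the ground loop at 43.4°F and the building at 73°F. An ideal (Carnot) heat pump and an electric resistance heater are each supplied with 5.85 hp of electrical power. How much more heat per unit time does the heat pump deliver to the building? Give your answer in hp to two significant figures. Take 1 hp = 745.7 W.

99 hp

In absolute terms T_C = 279.48 K and T_H = 295.93 K, so ΔT = 16.44 K.
COP_Carnot = T_H/ΔT = 295.93/16.44 = 18.00.
The heat pump delivers Q̇_H = COP × Ẇ = 105.3 hp; the resistance heater delivers Ẇ = 5.850 hp.
Extra = (COP − 1)·Ẇ = 99.42 hp.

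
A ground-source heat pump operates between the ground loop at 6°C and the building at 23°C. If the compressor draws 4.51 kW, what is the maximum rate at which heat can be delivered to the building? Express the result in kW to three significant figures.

In absolute terms T_C = 279.15 K and T_H = 296.15 K, so ΔT = 17.00 K.
COP_Carnot = T_H/ΔT = 296.15/17.00 = 17.42.
Q̇_max = COP_Carnot × Ẇ = 17.42 × 4.510 kW = 78.57 kW.

78.6 kW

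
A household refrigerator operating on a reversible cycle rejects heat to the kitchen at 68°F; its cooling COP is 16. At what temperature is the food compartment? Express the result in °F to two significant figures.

For a Carnot refrigerator COP_R = T_C/(T_H − T_C), so T_C = COP·T_H/(1 + COP).
With T_H = 293.15 K, T_C = 16 × 293.15/17.00 = 275.91 K.
Converting, 275.91 K = 36.96°F.

37 °F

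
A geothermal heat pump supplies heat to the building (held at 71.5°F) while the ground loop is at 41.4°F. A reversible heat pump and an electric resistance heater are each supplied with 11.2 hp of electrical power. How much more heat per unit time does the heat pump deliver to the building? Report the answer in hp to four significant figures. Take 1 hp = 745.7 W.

In absolute terms T_C = 278.37 K and T_H = 295.09 K, so ΔT = 16.72 K.
COP_Carnot = T_H/ΔT = 295.09/16.72 = 17.65.
The heat pump delivers Q̇_H = COP × Ẇ = 197.6 hp; the resistance heater delivers Ẇ = 11.20 hp.
Extra = (COP − 1)·Ẇ = 186.4 hp.

186.4 hp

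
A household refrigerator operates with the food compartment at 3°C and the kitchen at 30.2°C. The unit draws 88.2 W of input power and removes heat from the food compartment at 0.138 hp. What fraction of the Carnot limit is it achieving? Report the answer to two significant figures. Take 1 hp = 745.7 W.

Converting, Q̇_C = 0.1380 hp = 102.9 W, so COP_actual = Q̇_C/Ẇ = 102.9/88.20 = 1.167.
In absolute terms T_C = 276.15 K and T_H = 303.35 K, so ΔT = 27.20 K.
COP_Carnot = T_C/ΔT = 276.15/27.20 = 10.15.
η_II = COP_actual/COP_Carnot = 1.167/10.15 = 0.1149.

0.11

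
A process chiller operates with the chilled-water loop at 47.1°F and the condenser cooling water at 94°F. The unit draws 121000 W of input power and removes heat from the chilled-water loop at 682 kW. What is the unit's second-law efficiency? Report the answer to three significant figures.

Converting, Q̇_C = 682.0 kW = 682000 W, so COP_actual = Q̇_C/Ẇ = 682000/121000 = 5.636.
In absolute terms T_C = 281.54 K and T_H = 307.59 K, so ΔT = 26.06 K.
COP_Carnot = T_C/ΔT = 281.54/26.06 = 10.81.
η_II = COP_actual/COP_Carnot = 5.636/10.81 = 0.5216.

0.522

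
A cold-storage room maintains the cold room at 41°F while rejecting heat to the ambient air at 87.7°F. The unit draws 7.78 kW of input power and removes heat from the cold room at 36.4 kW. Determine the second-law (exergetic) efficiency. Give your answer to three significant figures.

COP_actual = Q̇_C/Ẇ = 36.40/7.780 = 4.679.
In absolute terms T_C = 278.15 K and T_H = 304.09 K, so ΔT = 25.94 K.
COP_Carnot = T_C/ΔT = 278.15/25.94 = 10.72.
η_II = COP_actual/COP_Carnot = 4.679/10.72 = 0.4364.

0.436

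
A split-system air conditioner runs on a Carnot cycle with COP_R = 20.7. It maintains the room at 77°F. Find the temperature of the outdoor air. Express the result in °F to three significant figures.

103 °F

COP_R = T_C/(T_H − T_C) gives T_H − T_C = T_C/COP.
With T_C = 298.15 K, T_H = 298.15 × (1 + 1/20.7) = 312.55 K.
Converting, 312.55 K = 102.93°F.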